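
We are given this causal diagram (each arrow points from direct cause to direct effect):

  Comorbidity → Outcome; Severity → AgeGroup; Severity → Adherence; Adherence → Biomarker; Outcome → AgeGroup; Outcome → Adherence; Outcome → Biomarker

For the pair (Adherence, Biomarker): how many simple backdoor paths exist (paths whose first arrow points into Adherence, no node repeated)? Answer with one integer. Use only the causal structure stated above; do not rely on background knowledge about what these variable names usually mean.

2

A backdoor path from Adherence to Biomarker is any simple undirected path whose first edge points into Adherence (i.e. leaves Adherence via a parent).
Parents of Adherence: {Outcome, Severity}.
Enumerating:
  P1: Adherence <- Outcome -> Biomarker
  P2: Adherence <- Severity -> AgeGroup <- Outcome -> Biomarker
That exhausts the simple backdoor paths. Count: 2.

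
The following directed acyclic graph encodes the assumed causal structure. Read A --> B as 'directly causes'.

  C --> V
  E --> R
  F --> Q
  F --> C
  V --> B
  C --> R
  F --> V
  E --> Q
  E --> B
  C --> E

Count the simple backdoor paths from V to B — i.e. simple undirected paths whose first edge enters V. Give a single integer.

A backdoor path from V to B is any simple undirected path whose first edge points into V (i.e. leaves V via a parent).
Parents of V: {C, F}.
Enumerating:
  P1: V <- F -> C -> E -> B
  P2: V <- F -> C -> R <- E -> B
  P3: V <- F -> Q <- E -> B
  P4: V <- C <- F -> Q <- E -> B
  P5: V <- C -> E -> B
  P6: V <- C -> R <- E -> B
That exhausts the simple backdoor paths. Count: 6.

6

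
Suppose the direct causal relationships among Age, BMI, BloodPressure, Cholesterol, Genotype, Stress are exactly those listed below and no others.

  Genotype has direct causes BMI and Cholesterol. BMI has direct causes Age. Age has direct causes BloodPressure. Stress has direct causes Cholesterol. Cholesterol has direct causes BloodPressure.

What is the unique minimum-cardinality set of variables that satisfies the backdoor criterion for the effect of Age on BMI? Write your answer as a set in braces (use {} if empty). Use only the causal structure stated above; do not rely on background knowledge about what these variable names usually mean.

{}

Variables eligible for adjustment (non-descendants of Age, excluding Age and BMI): {BloodPressure, Cholesterol, Stress}.
Backdoor paths from Age to BMI:
  P1: Age <- BloodPressure -> Cholesterol -> Genotype <- BMI
Each backdoor path contains an unconditioned collider, so every path is already blocked with the empty conditioning set:
  P1: blocked at collider Genotype (neither it nor any descendant is in the conditioning set).
The empty set is therefore the unique smallest valid set.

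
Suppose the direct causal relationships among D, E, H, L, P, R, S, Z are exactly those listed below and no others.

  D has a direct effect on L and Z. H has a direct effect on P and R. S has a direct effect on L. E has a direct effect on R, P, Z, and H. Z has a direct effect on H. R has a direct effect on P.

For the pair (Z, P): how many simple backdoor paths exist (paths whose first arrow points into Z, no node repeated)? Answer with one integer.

5

A backdoor path from Z to P is any simple undirected path whose first edge points into Z (i.e. leaves Z via a parent).
Parents of Z: {D, E}.
Enumerating:
  P1: Z <- E -> H -> R -> P
  P2: Z <- E -> H -> P
  P3: Z <- E -> R <- H -> P
  P4: Z <- E -> R -> P
  P5: Z <- E -> P
That exhausts the simple backdoor paths. Count: 5.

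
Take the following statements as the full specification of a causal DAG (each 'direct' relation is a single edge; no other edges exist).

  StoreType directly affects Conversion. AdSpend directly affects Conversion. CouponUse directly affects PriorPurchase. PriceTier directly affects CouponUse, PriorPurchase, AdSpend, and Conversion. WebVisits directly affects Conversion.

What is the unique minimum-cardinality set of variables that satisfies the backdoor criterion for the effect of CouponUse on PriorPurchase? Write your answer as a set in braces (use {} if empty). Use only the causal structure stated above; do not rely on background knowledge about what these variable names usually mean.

{PriceTier}

Variables eligible for adjustment (non-descendants of CouponUse, excluding CouponUse and PriorPurchase): {AdSpend, Conversion, PriceTier, StoreType, WebVisits}.
Backdoor paths from CouponUse to PriorPurchase:
  P1: CouponUse <- PriceTier -> PriorPurchase
The empty set is not sufficient: P1 (CouponUse <- PriceTier -> PriorPurchase) has no collider blocking it and no conditioned non-collider, so it is open.
Try {PriceTier}:
  P1: blocked at fork node PriceTier ∈ conditioning set.
{PriceTier} contains no descendant of CouponUse and blocks every backdoor path.
No other singleton works — e.g. {WebVisits} leaves P1 open — so {PriceTier} is the unique smallest valid adjustment set.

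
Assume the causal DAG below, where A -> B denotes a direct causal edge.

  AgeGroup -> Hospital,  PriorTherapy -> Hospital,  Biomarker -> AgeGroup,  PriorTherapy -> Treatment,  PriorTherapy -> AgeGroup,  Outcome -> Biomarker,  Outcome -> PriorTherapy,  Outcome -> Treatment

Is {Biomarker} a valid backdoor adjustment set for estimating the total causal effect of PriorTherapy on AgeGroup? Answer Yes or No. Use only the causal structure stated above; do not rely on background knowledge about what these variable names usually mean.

Backdoor paths from PriorTherapy to AgeGroup (paths whose first edge points into PriorTherapy):
  P1: PriorTherapy <- Outcome -> Biomarker -> AgeGroup
Condition 1 (no descendant of PriorTherapy in the set): holds — descendants of PriorTherapy are {AgeGroup, Hospital, Treatment}; none are in {Biomarker}.
Condition 2 (every backdoor path blocked by {Biomarker}):
  P1: blocked at chain node Biomarker ∈ conditioning set.
{Biomarker} satisfies the backdoor criterion.

Yes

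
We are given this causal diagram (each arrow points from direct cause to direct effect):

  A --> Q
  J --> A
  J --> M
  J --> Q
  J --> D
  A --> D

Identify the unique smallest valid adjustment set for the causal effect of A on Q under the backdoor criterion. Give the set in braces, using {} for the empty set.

{J}

Variables eligible for adjustment (non-descendants of A, excluding A and Q): {J, M}.
Backdoor paths from A to Q:
  P1: A <- J -> Q
The empty set is not sufficient: P1 (A <- J -> Q) has no collider blocking it and no conditioned non-collider, so it is open.
Try {J}:
  P1: blocked at fork node J ∈ conditioning set.
{J} contains no descendant of A and blocks every backdoor path.
No other singleton works — e.g. {M} leaves P1 open — so {J} is the unique smallest valid adjustment set.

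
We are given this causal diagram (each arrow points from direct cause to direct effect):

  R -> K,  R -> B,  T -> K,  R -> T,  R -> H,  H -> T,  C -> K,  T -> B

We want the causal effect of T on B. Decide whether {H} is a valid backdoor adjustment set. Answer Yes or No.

Backdoor paths from T to B (paths whose first edge points into T):
  P1: T <- R -> B
  P2: T <- H <- R -> B
Condition 1 (no descendant of T in the set): holds — descendants of T are {B, K}; none are in {H}.
Condition 2 (every backdoor path blocked by {H}):
  P1: open — no interior node is in the conditioning set.
  P2: blocked at chain node H ∈ conditioning set.
{H} does not satisfy the backdoor criterion.

No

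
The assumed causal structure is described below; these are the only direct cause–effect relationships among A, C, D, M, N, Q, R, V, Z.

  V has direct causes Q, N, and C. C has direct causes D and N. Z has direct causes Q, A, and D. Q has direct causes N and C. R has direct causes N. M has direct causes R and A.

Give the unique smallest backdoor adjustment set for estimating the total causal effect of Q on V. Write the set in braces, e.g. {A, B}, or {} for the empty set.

Variables eligible for adjustment (non-descendants of Q, excluding Q and V): {A, C, D, M, N, R}.
Backdoor paths from Q to V:
  P1: Q <- N -> C -> V
  P2: Q <- N -> R -> M <- A -> Z <- D -> C -> V
  P3: Q <- N -> V
  P4: Q <- C <- N -> V
  P5: Q <- C <- D -> Z <- A -> M <- R <- N -> V
  P6: Q <- C -> V
The empty set is not sufficient: P1 (Q <- N -> C -> V) has no collider blocking it and no conditioned non-collider, so it is open.
Try {C, N}:
  P1: blocked at fork node N ∈ conditioning set.
  P2: blocked at fork node N ∈ conditioning set.
  P3: blocked at fork node N ∈ conditioning set.
  P4: blocked at chain node C ∈ conditioning set.
  P5: blocked at chain node C ∈ conditioning set.
  P6: blocked at fork node C ∈ conditioning set.
{C, N} contains no descendant of Q and blocks every backdoor path.
Every element of {C, N} is needed (dropping C leaves P6 open; dropping N leaves P3 open), so no proper subset is valid.
Among all size-2 subsets of the eligible variables, only {C, N} blocks every backdoor path, so it is the unique smallest valid adjustment set.

{C, N}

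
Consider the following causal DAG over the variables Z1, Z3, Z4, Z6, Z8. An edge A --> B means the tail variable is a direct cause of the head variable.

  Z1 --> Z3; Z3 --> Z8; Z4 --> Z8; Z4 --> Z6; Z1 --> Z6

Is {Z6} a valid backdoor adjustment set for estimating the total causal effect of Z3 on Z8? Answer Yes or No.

Backdoor paths from Z3 to Z8 (paths whose first edge points into Z3):
  P1: Z3 <- Z1 -> Z6 <- Z4 -> Z8
Condition 1 (no descendant of Z3 in the set): holds — descendants of Z3 are {Z8}; none are in {Z6}.
Condition 2 (every backdoor path blocked by {Z6}):
  P1: open — collider(s) Z6 are conditioned on (or have a conditioned descendant) and no non-collider on the path is in the set.
{Z6} does not satisfy the backdoor criterion.

No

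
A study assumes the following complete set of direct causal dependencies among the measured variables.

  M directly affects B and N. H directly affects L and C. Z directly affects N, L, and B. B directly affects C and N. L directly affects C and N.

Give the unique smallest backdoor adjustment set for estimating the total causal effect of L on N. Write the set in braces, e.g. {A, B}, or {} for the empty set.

{Z}

Variables eligible for adjustment (non-descendants of L, excluding L and N): {B, H, M, Z}.
Backdoor paths from L to N:
  P1: L <- H -> C <- B <- M -> N
  P2: L <- H -> C <- B <- Z -> N
  P3: L <- H -> C <- B -> N
  P4: L <- Z -> B <- M -> N
  P5: L <- Z -> B -> N
  P6: L <- Z -> N
The empty set is not sufficient: P5 (L <- Z -> B -> N) has no collider blocking it and no conditioned non-collider, so it is open.
Try {Z}:
  P1: blocked at collider C (neither it nor any descendant is in the conditioning set).
  P2: blocked at collider C (neither it nor any descendant is in the conditioning set).
  P3: blocked at collider C (neither it nor any descendant is in the conditioning set).
  P4: blocked at fork node Z ∈ conditioning set.
  P5: blocked at fork node Z ∈ conditioning set.
  P6: blocked at fork node Z ∈ conditioning set.
{Z} contains no descendant of L and blocks every backdoor path.
No other singleton works — e.g. {H} leaves P5 open — so {Z} is the unique smallest valid adjustment set.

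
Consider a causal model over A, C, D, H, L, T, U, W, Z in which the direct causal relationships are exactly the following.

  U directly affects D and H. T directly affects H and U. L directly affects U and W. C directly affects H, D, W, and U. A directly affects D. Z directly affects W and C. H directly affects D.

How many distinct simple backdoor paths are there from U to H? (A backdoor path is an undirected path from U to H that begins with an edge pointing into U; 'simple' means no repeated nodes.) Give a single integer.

7

A backdoor path from U to H is any simple undirected path whose first edge points into U (i.e. leaves U via a parent).
Parents of U: {C, L, T}.
Enumerating:
  P1: U <- C -> H
  P2: U <- C -> D <- H
  P3: U <- T -> H
  P4: U <- L -> W <- Z -> C -> H
  P5: U <- L -> W <- Z -> C -> D <- H
  P6: U <- L -> W <- C -> H
  P7: U <- L -> W <- C -> D <- H
That exhausts the simple backdoor paths. Count: 7.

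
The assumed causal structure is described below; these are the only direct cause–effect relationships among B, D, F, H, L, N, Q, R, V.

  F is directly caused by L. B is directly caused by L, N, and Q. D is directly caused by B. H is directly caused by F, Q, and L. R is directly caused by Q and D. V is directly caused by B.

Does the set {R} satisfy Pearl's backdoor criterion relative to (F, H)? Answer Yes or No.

No

Backdoor paths from F to H (paths whose first edge points into F):
  P1: F <- L -> B <- Q -> H
  P2: F <- L -> B -> D -> R <- Q -> H
  P3: F <- L -> H
Condition 1 (no descendant of F in the set): holds — descendants of F are {H}; none are in {R}.
Condition 2 (every backdoor path blocked by {R}):
  P1: open — collider(s) B are conditioned on (or have a conditioned descendant) and no non-collider on the path is in the set.
  P2: open — collider(s) R are conditioned on (or have a conditioned descendant) and no non-collider on the path is in the set.
  P3: open — no interior node is in the conditioning set.
{R} does not satisfy the backdoor criterion.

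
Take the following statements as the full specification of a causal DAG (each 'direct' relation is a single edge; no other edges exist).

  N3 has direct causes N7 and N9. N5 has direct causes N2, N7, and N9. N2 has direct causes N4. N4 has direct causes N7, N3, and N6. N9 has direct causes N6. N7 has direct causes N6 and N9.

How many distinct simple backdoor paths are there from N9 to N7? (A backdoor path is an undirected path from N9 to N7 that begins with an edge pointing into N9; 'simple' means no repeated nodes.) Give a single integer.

A backdoor path from N9 to N7 is any simple undirected path whose first edge points into N9 (i.e. leaves N9 via a parent).
Parents of N9: {N6}.
Enumerating:
  P1: N9 <- N6 -> N7
  P2: N9 <- N6 -> N4 <- N7
  P3: N9 <- N6 -> N4 <- N3 <- N7
  P4: N9 <- N6 -> N4 -> N2 -> N5 <- N7
That exhausts the simple backdoor paths. Count: 4.

4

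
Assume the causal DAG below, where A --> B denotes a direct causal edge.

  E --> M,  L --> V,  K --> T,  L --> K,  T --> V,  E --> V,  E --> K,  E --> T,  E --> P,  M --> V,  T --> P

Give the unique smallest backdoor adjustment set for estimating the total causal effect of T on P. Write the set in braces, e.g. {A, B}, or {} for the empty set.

Variables eligible for adjustment (non-descendants of T, excluding T and P): {E, K, L, M}.
Backdoor paths from T to P:
  P1: T <- E -> P
  P2: T <- K <- E -> P
  P3: T <- K <- L -> V <- E -> P
  P4: T <- K <- L -> V <- M <- E -> P
The empty set is not sufficient: P1 (T <- E -> P) has no collider blocking it and no conditioned non-collider, so it is open.
Try {E}:
  P1: blocked at fork node E ∈ conditioning set.
  P2: blocked at fork node E ∈ conditioning set.
  P3: blocked at collider V (neither it nor any descendant is in the conditioning set).
  P4: blocked at collider V (neither it nor any descendant is in the conditioning set).
{E} contains no descendant of T and blocks every backdoor path.
No other singleton works — e.g. {L} leaves P1 open — so {E} is the unique smallest valid adjustment set.

{E}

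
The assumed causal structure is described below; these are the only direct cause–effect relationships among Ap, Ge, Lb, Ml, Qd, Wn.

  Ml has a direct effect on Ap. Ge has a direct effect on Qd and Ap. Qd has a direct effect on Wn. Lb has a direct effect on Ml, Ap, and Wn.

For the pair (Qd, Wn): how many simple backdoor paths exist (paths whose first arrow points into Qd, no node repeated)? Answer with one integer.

2

A backdoor path from Qd to Wn is any simple undirected path whose first edge points into Qd (i.e. leaves Qd via a parent).
Parents of Qd: {Ge}.
Enumerating:
  P1: Qd <- Ge -> Ap <- Lb -> Wn
  P2: Qd <- Ge -> Ap <- Ml <- Lb -> Wn
That exhausts the simple backdoor paths. Count: 2.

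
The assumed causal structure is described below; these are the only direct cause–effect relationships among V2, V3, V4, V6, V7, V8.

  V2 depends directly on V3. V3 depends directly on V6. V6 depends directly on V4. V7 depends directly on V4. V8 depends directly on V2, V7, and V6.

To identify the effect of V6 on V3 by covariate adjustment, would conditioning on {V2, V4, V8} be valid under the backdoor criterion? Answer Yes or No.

No

Backdoor paths from V6 to V3 (paths whose first edge points into V6):
  P1: V6 <- V4 -> V7 -> V8 <- V2 <- V3
Condition 1 (no descendant of V6 in the set): FAILS — V2 and V8 are descendants of V6.
Condition 2 (every backdoor path blocked by {V2, V4, V8}):
  P1: blocked at fork node V4 ∈ conditioning set.
{V2, V4, V8} does not satisfy the backdoor criterion.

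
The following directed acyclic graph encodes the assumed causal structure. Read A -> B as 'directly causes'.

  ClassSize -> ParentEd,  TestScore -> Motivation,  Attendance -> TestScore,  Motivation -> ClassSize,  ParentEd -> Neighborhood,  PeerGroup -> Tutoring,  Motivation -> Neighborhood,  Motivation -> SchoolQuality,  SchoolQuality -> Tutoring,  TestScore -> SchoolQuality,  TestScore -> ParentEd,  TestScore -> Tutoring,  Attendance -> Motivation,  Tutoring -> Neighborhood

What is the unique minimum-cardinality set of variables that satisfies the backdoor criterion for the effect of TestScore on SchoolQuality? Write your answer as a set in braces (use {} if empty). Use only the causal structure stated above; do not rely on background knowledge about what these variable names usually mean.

Variables eligible for adjustment (non-descendants of TestScore, excluding TestScore and SchoolQuality): {Attendance, PeerGroup}.
Backdoor paths from TestScore to SchoolQuality:
  P1: TestScore <- Attendance -> Motivation -> ClassSize -> ParentEd -> Neighborhood <- Tutoring <- SchoolQuality
  P2: TestScore <- Attendance -> Motivation -> SchoolQuality
  P3: TestScore <- Attendance -> Motivation -> Neighborhood <- Tutoring <- SchoolQuality
The empty set is not sufficient: P2 (TestScore <- Attendance -> Motivation -> SchoolQuality) has no collider blocking it and no conditioned non-collider, so it is open.
Try {Attendance}:
  P1: blocked at fork node Attendance ∈ conditioning set.
  P2: blocked at fork node Attendance ∈ conditioning set.
  P3: blocked at fork node Attendance ∈ conditioning set.
{Attendance} contains no descendant of TestScore and blocks every backdoor path.
No other singleton works — e.g. {PeerGroup} leaves P2 open — so {Attendance} is the unique smallest valid adjustment set.

{Attendance}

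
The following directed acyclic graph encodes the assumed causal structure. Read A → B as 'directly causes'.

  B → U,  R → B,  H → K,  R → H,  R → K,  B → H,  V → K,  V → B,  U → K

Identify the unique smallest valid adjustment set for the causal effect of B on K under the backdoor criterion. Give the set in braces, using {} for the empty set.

Variables eligible for adjustment (non-descendants of B, excluding B and K): {R, V}.
Backdoor paths from B to K:
  P1: B <- V -> K
  P2: B <- R -> H -> K
  P3: B <- R -> K
The empty set is not sufficient: P1 (B <- V -> K) has no collider blocking it and no conditioned non-collider, so it is open.
Try {R, V}:
  P1: blocked at fork node V ∈ conditioning set.
  P2: blocked at fork node R ∈ conditioning set.
  P3: blocked at fork node R ∈ conditioning set.
{R, V} contains no descendant of B and blocks every backdoor path.
Every element of {R, V} is needed (dropping R leaves P2 open; dropping V leaves P1 open), so no proper subset is valid.
Among all size-2 subsets of the eligible variables, only {R, V} blocks every backdoor path, so it is the unique smallest valid adjustment set.

{R, V}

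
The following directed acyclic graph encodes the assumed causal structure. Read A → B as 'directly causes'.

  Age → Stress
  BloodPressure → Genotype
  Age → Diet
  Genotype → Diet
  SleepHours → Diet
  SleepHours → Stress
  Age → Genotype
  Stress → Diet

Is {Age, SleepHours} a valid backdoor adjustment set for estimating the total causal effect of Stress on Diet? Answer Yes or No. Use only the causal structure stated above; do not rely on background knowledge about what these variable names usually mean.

Backdoor paths from Stress to Diet (paths whose first edge points into Stress):
  P1: Stress <- Age -> Genotype -> Diet
  P2: Stress <- Age -> Diet
  P3: Stress <- SleepHours -> Diet
Condition 1 (no descendant of Stress in the set): holds — descendants of Stress are {Diet}; none are in {Age, SleepHours}.
Condition 2 (every backdoor path blocked by {Age, SleepHours}):
  P1: blocked at fork node Age ∈ conditioning set.
  P2: blocked at fork node Age ∈ conditioning set.
  P3: blocked at fork node SleepHours ∈ conditioning set.
{Age, SleepHours} satisfies the backdoor criterion.

Yes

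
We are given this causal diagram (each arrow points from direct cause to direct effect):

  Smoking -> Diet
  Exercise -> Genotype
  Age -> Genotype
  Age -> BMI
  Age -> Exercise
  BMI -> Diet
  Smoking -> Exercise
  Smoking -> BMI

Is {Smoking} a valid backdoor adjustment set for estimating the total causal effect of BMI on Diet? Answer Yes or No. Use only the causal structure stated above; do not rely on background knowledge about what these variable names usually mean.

Backdoor paths from BMI to Diet (paths whose first edge points into BMI):
  P1: BMI <- Smoking -> Diet
  P2: BMI <- Age -> Exercise <- Smoking -> Diet
  P3: BMI <- Age -> Genotype <- Exercise <- Smoking -> Diet
Condition 1 (no descendant of BMI in the set): holds — descendants of BMI are {Diet}; none are in {Smoking}.
Condition 2 (every backdoor path blocked by {Smoking}):
  P1: blocked at fork node Smoking ∈ conditioning set.
  P2: blocked at collider Exercise (neither it nor any descendant is in the conditioning set).
  P3: blocked at collider Genotype (neither it nor any descendant is in the conditioning set).
{Smoking} satisfies the backdoor criterion.

Yes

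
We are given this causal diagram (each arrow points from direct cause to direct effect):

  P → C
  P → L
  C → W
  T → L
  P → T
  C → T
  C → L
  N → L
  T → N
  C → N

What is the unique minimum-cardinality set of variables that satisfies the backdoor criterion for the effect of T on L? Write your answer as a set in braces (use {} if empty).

Variables eligible for adjustment (non-descendants of T, excluding T and L): {C, P, W}.
Backdoor paths from T to L:
  P1: T <- P -> C -> N -> L
  P2: T <- P -> C -> L
  P3: T <- P -> L
  P4: T <- C <- P -> L
  P5: T <- C -> N -> L
  P6: T <- C -> L
The empty set is not sufficient: P1 (T <- P -> C -> N -> L) has no collider blocking it and no conditioned non-collider, so it is open.
Try {C, P}:
  P1: blocked at fork node P ∈ conditioning set.
  P2: blocked at fork node P ∈ conditioning set.
  P3: blocked at fork node P ∈ conditioning set.
  P4: blocked at chain node C ∈ conditioning set.
  P5: blocked at fork node C ∈ conditioning set.
  P6: blocked at fork node C ∈ conditioning set.
{C, P} contains no descendant of T and blocks every backdoor path.
Every element of {C, P} is needed (dropping C leaves P5 open; dropping P leaves P3 open), so no proper subset is valid.
Among all size-2 subsets of the eligible variables, only {C, P} blocks every backdoor path, so it is the unique smallest valid adjustment set.

{C, P}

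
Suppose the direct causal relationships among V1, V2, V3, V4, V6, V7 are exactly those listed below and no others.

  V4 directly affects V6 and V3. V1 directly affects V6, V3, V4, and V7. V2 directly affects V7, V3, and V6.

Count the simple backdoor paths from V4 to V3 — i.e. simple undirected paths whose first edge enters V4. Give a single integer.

A backdoor path from V4 to V3 is any simple undirected path whose first edge points into V4 (i.e. leaves V4 via a parent).
Parents of V4: {V1}.
Enumerating:
  P1: V4 <- V1 -> V7 <- V2 -> V3
  P2: V4 <- V1 -> V6 <- V2 -> V3
  P3: V4 <- V1 -> V3
That exhausts the simple backdoor paths. Count: 3.

3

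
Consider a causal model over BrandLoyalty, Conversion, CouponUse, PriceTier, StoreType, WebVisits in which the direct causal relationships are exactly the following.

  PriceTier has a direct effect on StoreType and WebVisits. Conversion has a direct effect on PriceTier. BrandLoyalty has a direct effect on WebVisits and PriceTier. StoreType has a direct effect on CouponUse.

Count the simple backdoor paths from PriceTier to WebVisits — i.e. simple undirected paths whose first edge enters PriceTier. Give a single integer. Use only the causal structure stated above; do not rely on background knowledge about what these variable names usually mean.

A backdoor path from PriceTier to WebVisits is any simple undirected path whose first edge points into PriceTier (i.e. leaves PriceTier via a parent).
Parents of PriceTier: {BrandLoyalty, Conversion}.
Enumerating:
  P1: PriceTier <- BrandLoyalty -> WebVisits
That exhausts the simple backdoor paths. Count: 1.

1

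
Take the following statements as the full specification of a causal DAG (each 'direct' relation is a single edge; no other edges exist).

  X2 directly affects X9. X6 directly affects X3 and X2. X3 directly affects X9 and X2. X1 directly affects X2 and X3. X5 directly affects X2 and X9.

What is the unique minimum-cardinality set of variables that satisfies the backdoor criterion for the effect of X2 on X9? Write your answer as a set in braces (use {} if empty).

{X3, X5}

Variables eligible for adjustment (non-descendants of X2, excluding X2 and X9): {X1, X3, X5, X6}.
Backdoor paths from X2 to X9:
  P1: X2 <- X5 -> X9
  P2: X2 <- X6 -> X3 -> X9
  P3: X2 <- X1 -> X3 -> X9
  P4: X2 <- X3 -> X9
The empty set is not sufficient: P1 (X2 <- X5 -> X9) has no collider blocking it and no conditioned non-collider, so it is open.
Try {X3, X5}:
  P1: blocked at fork node X5 ∈ conditioning set.
  P2: blocked at chain node X3 ∈ conditioning set.
  P3: blocked at chain node X3 ∈ conditioning set.
  P4: blocked at fork node X3 ∈ conditioning set.
{X3, X5} contains no descendant of X2 and blocks every backdoor path.
Every element of {X3, X5} is needed (dropping X3 leaves P2 open; dropping X5 leaves P1 open), so no proper subset is valid.
Among all size-2 subsets of the eligible variables, only {X3, X5} blocks every backdoor path, so it is the unique smallest valid adjustment set.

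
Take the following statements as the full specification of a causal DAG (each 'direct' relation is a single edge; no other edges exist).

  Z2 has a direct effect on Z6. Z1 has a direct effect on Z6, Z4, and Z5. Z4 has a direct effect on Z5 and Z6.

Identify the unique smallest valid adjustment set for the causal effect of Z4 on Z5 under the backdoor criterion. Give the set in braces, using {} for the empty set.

{Z1}

Variables eligible for adjustment (non-descendants of Z4, excluding Z4 and Z5): {Z1, Z2}.
Backdoor paths from Z4 to Z5:
  P1: Z4 <- Z1 -> Z5
The empty set is not sufficient: P1 (Z4 <- Z1 -> Z5) has no collider blocking it and no conditioned non-collider, so it is open.
Try {Z1}:
  P1: blocked at fork node Z1 ∈ conditioning set.
{Z1} contains no descendant of Z4 and blocks every backdoor path.
No other singleton works — e.g. {Z2} leaves P1 open — so {Z1} is the unique smallest valid adjustment set.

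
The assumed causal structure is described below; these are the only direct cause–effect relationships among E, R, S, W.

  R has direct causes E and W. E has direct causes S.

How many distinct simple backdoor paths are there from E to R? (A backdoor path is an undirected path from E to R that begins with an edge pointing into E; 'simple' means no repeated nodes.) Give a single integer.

0

A backdoor path from E to R is any simple undirected path whose first edge points into E (i.e. leaves E via a parent).
Parents of E: {S}.
No simple path from any parent of E reaches R without revisiting E, so there are no backdoor paths.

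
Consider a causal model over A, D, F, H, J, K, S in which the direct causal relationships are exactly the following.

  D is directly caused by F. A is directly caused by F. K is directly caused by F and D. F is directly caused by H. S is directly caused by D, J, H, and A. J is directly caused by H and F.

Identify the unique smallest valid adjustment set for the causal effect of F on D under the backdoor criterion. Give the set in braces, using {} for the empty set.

{}

Variables eligible for adjustment (non-descendants of F, excluding F and D): {H}.
Backdoor paths from F to D:
  P1: F <- H -> J -> S <- D
  P2: F <- H -> S <- D
Each backdoor path contains an unconditioned collider, so every path is already blocked with the empty conditioning set:
  P1: blocked at collider S (neither it nor any descendant is in the conditioning set).
  P2: blocked at collider S (neither it nor any descendant is in the conditioning set).
The empty set is therefore the unique smallest valid set.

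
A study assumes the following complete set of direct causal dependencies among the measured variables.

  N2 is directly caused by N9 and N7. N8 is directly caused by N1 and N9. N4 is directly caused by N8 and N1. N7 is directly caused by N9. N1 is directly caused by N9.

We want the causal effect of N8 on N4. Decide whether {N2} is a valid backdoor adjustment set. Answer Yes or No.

No

Backdoor paths from N8 to N4 (paths whose first edge points into N8):
  P1: N8 <- N9 -> N1 -> N4
  P2: N8 <- N1 -> N4
Condition 1 (no descendant of N8 in the set): holds — descendants of N8 are {N4}; none are in {N2}.
Condition 2 (every backdoor path blocked by {N2}):
  P1: open — no interior node is in the conditioning set.
  P2: open — no interior node is in the conditioning set.
{N2} does not satisfy the backdoor criterion.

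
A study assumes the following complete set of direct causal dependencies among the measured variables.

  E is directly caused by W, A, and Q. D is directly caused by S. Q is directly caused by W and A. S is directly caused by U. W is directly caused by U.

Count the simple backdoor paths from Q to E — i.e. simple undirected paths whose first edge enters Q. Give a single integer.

A backdoor path from Q to E is any simple undirected path whose first edge points into Q (i.e. leaves Q via a parent).
Parents of Q: {A, W}.
Enumerating:
  P1: Q <- A -> E
  P2: Q <- W -> E
That exhausts the simple backdoor paths. Count: 2.

2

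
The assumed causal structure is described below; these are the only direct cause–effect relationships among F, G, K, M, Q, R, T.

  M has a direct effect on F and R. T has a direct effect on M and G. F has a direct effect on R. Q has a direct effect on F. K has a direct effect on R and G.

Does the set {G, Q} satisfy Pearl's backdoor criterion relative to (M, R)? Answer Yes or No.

Backdoor paths from M to R (paths whose first edge points into M):
  P1: M <- T -> G <- K -> R
Condition 1 (no descendant of M in the set): holds — descendants of M are {F, R}; none are in {G, Q}.
Condition 2 (every backdoor path blocked by {G, Q}):
  P1: open — collider(s) G are conditioned on (or have a conditioned descendant) and no non-collider on the path is in the set.
{G, Q} does not satisfy the backdoor criterion.

No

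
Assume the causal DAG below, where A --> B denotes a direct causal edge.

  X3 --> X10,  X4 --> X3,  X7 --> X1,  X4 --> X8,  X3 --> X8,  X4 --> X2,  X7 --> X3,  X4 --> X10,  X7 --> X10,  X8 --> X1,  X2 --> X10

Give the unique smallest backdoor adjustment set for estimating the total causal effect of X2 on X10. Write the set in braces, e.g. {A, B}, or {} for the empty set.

{X4}

Variables eligible for adjustment (non-descendants of X2, excluding X2 and X10): {X1, X3, X4, X7, X8}.
Backdoor paths from X2 to X10:
  P1: X2 <- X4 -> X3 <- X7 -> X10
  P2: X2 <- X4 -> X3 -> X8 -> X1 <- X7 -> X10
  P3: X2 <- X4 -> X3 -> X10
  P4: X2 <- X4 -> X8 <- X3 <- X7 -> X10
  P5: X2 <- X4 -> X8 <- X3 -> X10
  P6: X2 <- X4 -> X8 -> X1 <- X7 -> X3 -> X10
  P7: X2 <- X4 -> X8 -> X1 <- X7 -> X10
  P8: X2 <- X4 -> X10
The empty set is not sufficient: P3 (X2 <- X4 -> X3 -> X10) has no collider blocking it and no conditioned non-collider, so it is open.
Try {X4}:
  P1: blocked at fork node X4 ∈ conditioning set.
  P2: blocked at fork node X4 ∈ conditioning set.
  P3: blocked at fork node X4 ∈ conditioning set.
  P4: blocked at fork node X4 ∈ conditioning set.
  P5: blocked at fork node X4 ∈ conditioning set.
  P6: blocked at fork node X4 ∈ conditioning set.
  P7: blocked at fork node X4 ∈ conditioning set.
  P8: blocked at fork node X4 ∈ conditioning set.
{X4} contains no descendant of X2 and blocks every backdoor path.
No other singleton works — e.g. {X7} leaves P3 open — so {X4} is the unique smallest valid adjustment set.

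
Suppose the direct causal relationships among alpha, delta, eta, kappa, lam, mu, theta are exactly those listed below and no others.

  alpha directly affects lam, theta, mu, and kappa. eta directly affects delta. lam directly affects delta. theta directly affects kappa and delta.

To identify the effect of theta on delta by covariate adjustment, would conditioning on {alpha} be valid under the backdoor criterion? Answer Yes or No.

Yes

Backdoor paths from theta to delta (paths whose first edge points into theta):
  P1: theta <- alpha -> lam -> delta
Condition 1 (no descendant of theta in the set): holds — descendants of theta are {delta, kappa}; none are in {alpha}.
Condition 2 (every backdoor path blocked by {alpha}):
  P1: blocked at fork node alpha ∈ conditioning set.
{alpha} satisfies the backdoor criterion.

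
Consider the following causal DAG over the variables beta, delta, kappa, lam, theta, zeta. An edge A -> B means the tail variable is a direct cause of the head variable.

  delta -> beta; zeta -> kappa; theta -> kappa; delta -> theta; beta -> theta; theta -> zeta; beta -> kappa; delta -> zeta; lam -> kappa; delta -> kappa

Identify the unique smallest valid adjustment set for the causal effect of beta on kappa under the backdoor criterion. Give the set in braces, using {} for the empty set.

{delta}

Variables eligible for adjustment (non-descendants of beta, excluding beta and kappa): {delta, lam}.
Backdoor paths from beta to kappa:
  P1: beta <- delta -> theta -> zeta -> kappa
  P2: beta <- delta -> theta -> kappa
  P3: beta <- delta -> zeta <- theta -> kappa
  P4: beta <- delta -> zeta -> kappa
  P5: beta <- delta -> kappa
The empty set is not sufficient: P1 (beta <- delta -> theta -> zeta -> kappa) has no collider blocking it and no conditioned non-collider, so it is open.
Try {delta}:
  P1: blocked at fork node delta ∈ conditioning set.
  P2: blocked at fork node delta ∈ conditioning set.
  P3: blocked at fork node delta ∈ conditioning set.
  P4: blocked at fork node delta ∈ conditioning set.
  P5: blocked at fork node delta ∈ conditioning set.
{delta} contains no descendant of beta and blocks every backdoor path.
No other singleton works — e.g. {lam} leaves P1 open — so {delta} is the unique smallest valid adjustment set.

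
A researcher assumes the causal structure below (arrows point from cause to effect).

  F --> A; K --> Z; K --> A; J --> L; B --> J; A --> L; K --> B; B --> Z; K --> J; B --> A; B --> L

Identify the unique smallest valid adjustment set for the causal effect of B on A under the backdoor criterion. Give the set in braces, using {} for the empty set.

Variables eligible for adjustment (non-descendants of B, excluding B and A): {F, K}.
Backdoor paths from B to A:
  P1: B <- K -> J -> L <- A
  P2: B <- K -> A
The empty set is not sufficient: P2 (B <- K -> A) has no collider blocking it and no conditioned non-collider, so it is open.
Try {K}:
  P1: blocked at fork node K ∈ conditioning set.
  P2: blocked at fork node K ∈ conditioning set.
{K} contains no descendant of B and blocks every backdoor path.
No other singleton works — e.g. {F} leaves P2 open — so {K} is the unique smallest valid adjustment set.

{K}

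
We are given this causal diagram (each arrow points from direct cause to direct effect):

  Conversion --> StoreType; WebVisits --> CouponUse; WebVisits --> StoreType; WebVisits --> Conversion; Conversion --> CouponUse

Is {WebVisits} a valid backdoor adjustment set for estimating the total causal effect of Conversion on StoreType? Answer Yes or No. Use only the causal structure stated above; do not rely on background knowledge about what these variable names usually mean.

Yes

Backdoor paths from Conversion to StoreType (paths whose first edge points into Conversion):
  P1: Conversion <- WebVisits -> StoreType
Condition 1 (no descendant of Conversion in the set): holds — descendants of Conversion are {CouponUse, StoreType}; none are in {WebVisits}.
Condition 2 (every backdoor path blocked by {WebVisits}):
  P1: blocked at fork node WebVisits ∈ conditioning set.
{WebVisits} satisfies the backdoor criterion.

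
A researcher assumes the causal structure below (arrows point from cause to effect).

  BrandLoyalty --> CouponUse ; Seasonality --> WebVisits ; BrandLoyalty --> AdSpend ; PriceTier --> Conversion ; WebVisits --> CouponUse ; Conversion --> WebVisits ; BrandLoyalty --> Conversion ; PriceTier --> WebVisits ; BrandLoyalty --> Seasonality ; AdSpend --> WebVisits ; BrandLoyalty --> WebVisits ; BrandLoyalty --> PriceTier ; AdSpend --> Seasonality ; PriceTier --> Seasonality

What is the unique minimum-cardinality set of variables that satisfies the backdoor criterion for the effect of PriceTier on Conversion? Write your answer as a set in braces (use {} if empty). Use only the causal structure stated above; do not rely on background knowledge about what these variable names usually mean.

Variables eligible for adjustment (non-descendants of PriceTier, excluding PriceTier and Conversion): {AdSpend, BrandLoyalty}.
Backdoor paths from PriceTier to Conversion:
  P1: PriceTier <- BrandLoyalty -> AdSpend -> Seasonality -> WebVisits <- Conversion
  P2: PriceTier <- BrandLoyalty -> AdSpend -> WebVisits <- Conversion
  P3: PriceTier <- BrandLoyalty -> Seasonality <- AdSpend -> WebVisits <- Conversion
  P4: PriceTier <- BrandLoyalty -> Seasonality -> WebVisits <- Conversion
  P5: PriceTier <- BrandLoyalty -> Conversion
  P6: PriceTier <- BrandLoyalty -> WebVisits <- Conversion
  P7: PriceTier <- BrandLoyalty -> CouponUse <- WebVisits <- Conversion
The empty set is not sufficient: P5 (PriceTier <- BrandLoyalty -> Conversion) has no collider blocking it and no conditioned non-collider, so it is open.
Try {BrandLoyalty}:
  P1: blocked at fork node BrandLoyalty ∈ conditioning set.
  P2: blocked at fork node BrandLoyalty ∈ conditioning set.
  P3: blocked at fork node BrandLoyalty ∈ conditioning set.
  P4: blocked at fork node BrandLoyalty ∈ conditioning set.
  P5: blocked at fork node BrandLoyalty ∈ conditioning set.
  P6: blocked at fork node BrandLoyalty ∈ conditioning set.
  P7: blocked at fork node BrandLoyalty ∈ conditioning set.
{BrandLoyalty} contains no descendant of PriceTier and blocks every backdoor path.
No other singleton works — e.g. {AdSpend} leaves P5 open — so {BrandLoyalty} is the unique smallest valid adjustment set.

{BrandLoyalty}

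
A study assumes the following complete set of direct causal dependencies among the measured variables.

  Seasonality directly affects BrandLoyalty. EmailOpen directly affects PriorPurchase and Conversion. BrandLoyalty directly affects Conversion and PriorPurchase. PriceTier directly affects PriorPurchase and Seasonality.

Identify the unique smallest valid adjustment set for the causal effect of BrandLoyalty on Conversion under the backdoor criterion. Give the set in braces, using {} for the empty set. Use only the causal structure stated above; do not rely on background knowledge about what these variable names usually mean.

Variables eligible for adjustment (non-descendants of BrandLoyalty, excluding BrandLoyalty and Conversion): {EmailOpen, PriceTier, Seasonality}.
Backdoor paths from BrandLoyalty to Conversion:
  P1: BrandLoyalty <- Seasonality <- PriceTier -> PriorPurchase <- EmailOpen -> Conversion
Each backdoor path contains an unconditioned collider, so every path is already blocked with the empty conditioning set:
  P1: blocked at collider PriorPurchase (neither it nor any descendant is in the conditioning set).
The empty set is therefore the unique smallest valid set.

{}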